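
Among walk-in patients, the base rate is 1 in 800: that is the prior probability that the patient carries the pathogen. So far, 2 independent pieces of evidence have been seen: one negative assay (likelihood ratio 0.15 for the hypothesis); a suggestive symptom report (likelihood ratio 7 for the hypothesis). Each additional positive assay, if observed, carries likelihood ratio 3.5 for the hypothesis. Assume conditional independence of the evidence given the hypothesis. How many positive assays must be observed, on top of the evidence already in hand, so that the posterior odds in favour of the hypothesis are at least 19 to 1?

Prior odds = 0.00125/0.99875 = 1/799.
Combined Bayes factor of the evidence already in hand = 0.15 × 7 = 1.05.
Odds after that evidence = (1/799) × 1.05 = 21/15980.
Target odds = 19.
Need 3.5ⁿ ≥ 19 ÷ (21/15980) = 303620/21.
3.5⁷ = 823543/128 falls short of 303620/21 but 3.5⁸ = 5764801/256 reaches it, so n = 8.

8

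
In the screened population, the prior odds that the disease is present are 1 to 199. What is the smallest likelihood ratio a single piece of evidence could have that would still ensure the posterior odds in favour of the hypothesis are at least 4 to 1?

796

Prior odds = 1/199.
Target odds = 4.
Required Bayes factor = 4 ÷ (1/199) = 796.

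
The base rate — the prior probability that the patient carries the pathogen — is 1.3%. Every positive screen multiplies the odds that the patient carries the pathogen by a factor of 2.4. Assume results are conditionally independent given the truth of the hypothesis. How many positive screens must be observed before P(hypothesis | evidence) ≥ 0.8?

Prior odds: 0.013 ÷ 0.987 = 13/987.
Likelihood ratio per positive screen = 2.4.
Target odds: 0.8 ÷ 0.2 = 4.
Need (13/987) × 2.4ⁿ ≥ 4, i.e. 2.4ⁿ ≥ 3948/13.
2.4⁶ = 2985984/15625 falls short of 3948/13 but 2.4⁷ = 35831808/78125 reaches it, so n = 7.

7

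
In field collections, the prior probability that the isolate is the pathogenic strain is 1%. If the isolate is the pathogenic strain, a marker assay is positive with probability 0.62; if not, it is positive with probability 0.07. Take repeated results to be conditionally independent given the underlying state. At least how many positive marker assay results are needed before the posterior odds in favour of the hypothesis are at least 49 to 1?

4

Prior odds = 0.01/0.99 = 1/99.
Likelihood ratio of a positive = 0.62/0.07 = 62/7.
Target odds = 49.
Need (1/99) × (62/7)ⁿ ≥ 49, i.e. (62/7)ⁿ ≥ 4851.
(62/7)³ = 238328/343 falls short of 4851 but (62/7)⁴ = 14776336/2401 reaches it, so n = 4.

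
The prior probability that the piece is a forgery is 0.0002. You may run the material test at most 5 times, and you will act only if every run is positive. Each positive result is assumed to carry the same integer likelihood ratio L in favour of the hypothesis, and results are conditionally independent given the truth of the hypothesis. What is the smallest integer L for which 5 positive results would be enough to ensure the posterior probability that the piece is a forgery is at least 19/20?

Prior odds = 0.0002/0.9998 = 1/4999.
Target odds = 0.95/0.05 = 19.
Need L⁵ ≥ 19 ÷ (1/4999) = 94981.
9⁵ = 59049 < 94981 ≤ 100000 = 10⁵, so L = 10.

10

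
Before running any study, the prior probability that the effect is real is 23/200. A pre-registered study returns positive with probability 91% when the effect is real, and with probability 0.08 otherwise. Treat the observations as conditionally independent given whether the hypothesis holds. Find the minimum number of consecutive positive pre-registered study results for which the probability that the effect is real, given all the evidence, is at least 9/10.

Prior odds: 0.115 ÷ 0.885 = 23/177.
Likelihood ratio of a positive result = 0.91/0.08 = 11.375.
Target odds: 0.9 ÷ 0.1 = 9.
Need (23/177) × 11.375ⁿ ≥ 9, i.e. 11.375ⁿ ≥ 1593/23.
11.375¹ = 11.375 falls short of 1593/23 but 11.375² = 129.390625 reaches it, so n = 2.

2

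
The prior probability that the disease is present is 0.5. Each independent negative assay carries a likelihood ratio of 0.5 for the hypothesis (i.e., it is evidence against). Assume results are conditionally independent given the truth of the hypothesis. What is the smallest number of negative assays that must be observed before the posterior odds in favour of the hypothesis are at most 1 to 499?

Prior odds: 0.5 ÷ 0.5 = 1.
Likelihood ratio per negative assay = 0.5.
Target odds = 1/499.
Need 1 × 0.5ⁿ ≤ 1/499, i.e. 0.5ⁿ ≤ 1/499.
0.5⁸ = 0.00390625 is still above 1/499 but 0.5⁹ = 0.001953125 is at or below it, so n = 9.

9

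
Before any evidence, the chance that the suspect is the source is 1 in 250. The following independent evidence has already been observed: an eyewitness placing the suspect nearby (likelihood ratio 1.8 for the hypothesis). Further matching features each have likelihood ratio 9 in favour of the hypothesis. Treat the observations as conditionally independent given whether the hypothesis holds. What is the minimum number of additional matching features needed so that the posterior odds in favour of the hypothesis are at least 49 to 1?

Prior odds = 0.004/0.996 = 1/249.
Bayes factor of the evidence already in hand = 1.8.
Odds after that evidence = (1/249) × 1.8 = 3/415.
Target odds = 49.
Need 9ⁿ ≥ 49 ÷ (3/415) = 20335/3.
9⁴ = 6561 falls short of 20335/3 but 9⁵ = 59049 reaches it, so n = 5.

5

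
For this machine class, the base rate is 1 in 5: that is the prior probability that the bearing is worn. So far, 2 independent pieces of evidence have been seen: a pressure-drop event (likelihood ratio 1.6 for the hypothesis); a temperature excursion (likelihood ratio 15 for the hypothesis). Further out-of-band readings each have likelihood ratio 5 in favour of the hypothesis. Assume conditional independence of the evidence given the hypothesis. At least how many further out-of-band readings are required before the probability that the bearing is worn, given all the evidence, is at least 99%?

2

Prior odds = 0.2/0.8 = 0.25.
Combined Bayes factor of the evidence already in hand = 1.6 × 15 = 24.
Odds after that evidence = 0.25 × 24 = 6.
Target odds = 0.99/0.01 = 99.
Need 5ⁿ ≥ 99 ÷ 6 = 16.5.
5¹ = 5 falls short of 16.5 but 5² = 25 reaches it, so n = 2.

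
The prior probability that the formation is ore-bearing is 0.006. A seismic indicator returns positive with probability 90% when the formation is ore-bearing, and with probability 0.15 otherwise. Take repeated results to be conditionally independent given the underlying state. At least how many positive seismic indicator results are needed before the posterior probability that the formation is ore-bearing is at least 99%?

Prior odds = 0.006/0.994 = 3/497.
Likelihood ratio of a positive result = 0.9/0.15 = 6.
Target posterior odds = 0.99/0.01 = 99.
Require 6ⁿ ≥ 99 ÷ (3/497) = 16401.
6⁵ = 7776 falls short of 16401 but 6⁶ = 46656 reaches it, so n = 6.

6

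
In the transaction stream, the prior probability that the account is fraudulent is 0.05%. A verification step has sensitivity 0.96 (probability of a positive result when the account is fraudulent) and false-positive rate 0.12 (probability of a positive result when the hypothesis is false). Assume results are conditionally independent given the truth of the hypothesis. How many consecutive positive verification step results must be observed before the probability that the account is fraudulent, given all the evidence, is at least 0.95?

6

Prior odds: 0.0005 ÷ 0.9995 = 1/1999.
Likelihood ratio of a positive result = 0.96/0.12 = 8.
Target odds: 0.95 ÷ 0.05 = 19.
Need (1/1999) × 8ⁿ ≥ 19, i.e. 8ⁿ ≥ 37981.
8⁵ = 32768 falls short of 37981 but 8⁶ = 262144 reaches it, so n = 6.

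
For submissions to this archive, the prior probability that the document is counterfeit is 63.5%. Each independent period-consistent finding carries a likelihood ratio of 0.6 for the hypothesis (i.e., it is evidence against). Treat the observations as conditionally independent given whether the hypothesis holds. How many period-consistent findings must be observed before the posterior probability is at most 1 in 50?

9

Prior odds = 0.635/0.365 = 127/73.
Likelihood ratio per period-consistent finding = 0.6.
Target posterior odds = 0.02/0.98 = 1/49.
Require 0.6ⁿ ≤ 1/49 ÷ (127/73) = 73/6223.
0.6⁸ = 6561/390625 is still above 73/6223 but 0.6⁹ = 19683/1953125 is at or below it, so n = 9.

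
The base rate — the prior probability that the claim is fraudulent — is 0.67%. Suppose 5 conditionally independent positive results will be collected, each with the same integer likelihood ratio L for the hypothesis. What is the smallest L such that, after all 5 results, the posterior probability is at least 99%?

Prior odds = 0.0067/0.9933 = 67/9933.
Target odds = 0.99/0.01 = 99.
Need L⁵ ≥ 99 ÷ (67/9933) = 983367/67.
6⁵ = 7776 < 983367/67 ≤ 16807 = 7⁵, so L = 7.

7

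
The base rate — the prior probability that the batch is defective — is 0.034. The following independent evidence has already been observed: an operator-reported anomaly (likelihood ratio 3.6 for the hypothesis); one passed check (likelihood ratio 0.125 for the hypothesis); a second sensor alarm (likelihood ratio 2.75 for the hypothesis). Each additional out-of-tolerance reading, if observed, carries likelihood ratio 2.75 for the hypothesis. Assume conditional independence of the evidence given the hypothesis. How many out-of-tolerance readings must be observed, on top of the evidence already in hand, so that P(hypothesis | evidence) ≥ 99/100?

8

Prior odds = 0.034/0.966 = 17/483.
Combined Bayes factor of the evidence already in hand = 3.6 × 0.125 × 2.75 = 1.2375.
Odds after that evidence = (17/483) × 1.2375 = 561/12880.
Target odds = 0.99/0.01 = 99.
Need 2.75ⁿ ≥ 99 ÷ (561/12880) = 38640/17.
2.75⁷ = 19487171/16384 falls short of 38640/17 but 2.75⁸ = 214358881/65536 reaches it, so n = 8.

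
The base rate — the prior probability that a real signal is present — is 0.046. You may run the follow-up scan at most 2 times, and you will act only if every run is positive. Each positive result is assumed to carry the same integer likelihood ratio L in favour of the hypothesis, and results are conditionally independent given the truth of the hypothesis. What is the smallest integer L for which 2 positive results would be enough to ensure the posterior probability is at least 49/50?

Prior odds = 0.046/0.954 = 23/477.
Target odds = 0.98/0.02 = 49.
Need L² ≥ 49 ÷ (23/477) = 23373/23.
31² = 961 < 23373/23 ≤ 1024 = 32², so L = 32.

32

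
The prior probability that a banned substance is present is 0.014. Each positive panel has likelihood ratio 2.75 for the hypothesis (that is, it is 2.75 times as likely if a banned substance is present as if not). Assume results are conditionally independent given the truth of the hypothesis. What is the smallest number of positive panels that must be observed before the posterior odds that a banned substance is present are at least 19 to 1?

Prior odds: 0.014 ÷ 0.986 = 7/493.
Likelihood ratio per positive panel = 2.75.
Target odds = 19.
Require 2.75ⁿ ≥ 19 ÷ (7/493) = 9367/7.
2.75⁷ = 19487171/16384 falls short of 9367/7 but 2.75⁸ = 214358881/65536 reaches it, so n = 8.

8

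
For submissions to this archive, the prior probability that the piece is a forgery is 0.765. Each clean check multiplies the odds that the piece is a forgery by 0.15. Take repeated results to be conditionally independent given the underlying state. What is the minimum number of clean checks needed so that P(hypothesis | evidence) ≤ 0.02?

Prior odds = 0.765/0.235 = 153/47.
Likelihood ratio per clean check = 0.15.
Target odds: 0.02 ÷ 0.98 = 1/49.
Require 0.15ⁿ ≤ 1/49 ÷ (153/47) = 47/7497.
0.15² = 0.0225 is still above 47/7497 but 0.15³ = 0.003375 is at or below it, so n = 3.

3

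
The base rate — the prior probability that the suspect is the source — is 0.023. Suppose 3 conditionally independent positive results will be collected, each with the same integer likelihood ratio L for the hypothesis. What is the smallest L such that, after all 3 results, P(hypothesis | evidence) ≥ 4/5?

Prior odds = 0.023/0.977 = 23/977.
Target odds = 0.8/0.2 = 4.
Need L³ ≥ 4 ÷ (23/977) = 3908/23.
5³ = 125 < 3908/23 ≤ 216 = 6³, so L = 6.

6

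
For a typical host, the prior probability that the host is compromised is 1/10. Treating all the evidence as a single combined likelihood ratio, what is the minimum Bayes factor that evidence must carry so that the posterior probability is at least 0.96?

216

Prior odds = 0.1/0.9 = 1/9.
Target odds = 0.96/0.04 = 24.
Required Bayes factor = 24 ÷ (1/9) = 216.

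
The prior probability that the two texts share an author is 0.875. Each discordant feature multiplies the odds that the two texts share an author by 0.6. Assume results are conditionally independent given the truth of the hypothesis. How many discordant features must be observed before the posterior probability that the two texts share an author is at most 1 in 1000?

18

Prior odds: 0.875 ÷ 0.125 = 7.
Likelihood ratio per discordant feature = 0.6.
Target odds: 0.001 ÷ 0.999 = 1/999.
Require 0.6ⁿ ≤ 1/999 ÷ 7 = 1/6993.
0.6¹⁷ ≈0.000169267 is still above 1/6993 but 0.6¹⁸ ≈0.00010156 is at or below it, so n = 18.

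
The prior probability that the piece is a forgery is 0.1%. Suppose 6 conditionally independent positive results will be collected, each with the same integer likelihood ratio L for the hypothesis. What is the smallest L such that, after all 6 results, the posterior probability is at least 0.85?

Prior odds = 0.001/0.999 = 1/999.
Target odds = 0.85/0.15 = 17/3.
Need L⁶ ≥ 17/3 ÷ (1/999) = 5661.
4⁶ = 4096 < 5661 ≤ 15625 = 5⁶, so L = 5.

5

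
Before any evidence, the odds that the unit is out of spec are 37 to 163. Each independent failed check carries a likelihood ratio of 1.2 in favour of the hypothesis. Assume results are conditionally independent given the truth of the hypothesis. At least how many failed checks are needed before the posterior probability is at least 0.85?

18

Prior odds = 37/163.
Likelihood ratio per failed check = 1.2.
Target odds: 0.85 ÷ 0.15 = 17/3.
Require 1.2ⁿ ≥ 17/3 ÷ (37/163) = 2771/111.
1.2¹⁷ ≈22.1861 falls short of 2771/111 but 1.2¹⁸ ≈26.6233 reaches it, so n = 18.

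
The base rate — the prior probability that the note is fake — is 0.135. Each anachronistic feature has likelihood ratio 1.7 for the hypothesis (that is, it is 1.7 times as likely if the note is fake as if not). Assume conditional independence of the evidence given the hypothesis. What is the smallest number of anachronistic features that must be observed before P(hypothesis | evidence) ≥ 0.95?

10

Prior odds = 0.135/0.865 = 27/173.
Likelihood ratio per anachronistic feature = 1.7.
Target posterior odds = 0.95/0.05 = 19.
Need (27/173) × 1.7ⁿ ≥ 19, i.e. 1.7ⁿ ≥ 3287/27.
1.7⁹ ≈118.588 falls short of 3287/27 but 1.7¹⁰ ≈201.599 reaches it, so n = 10.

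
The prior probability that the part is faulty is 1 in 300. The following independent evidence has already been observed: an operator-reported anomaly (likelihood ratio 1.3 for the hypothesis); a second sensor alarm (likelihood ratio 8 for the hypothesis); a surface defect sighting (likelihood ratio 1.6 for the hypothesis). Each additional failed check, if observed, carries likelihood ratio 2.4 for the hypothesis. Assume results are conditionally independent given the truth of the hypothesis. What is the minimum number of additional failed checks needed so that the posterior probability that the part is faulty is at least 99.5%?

10

Prior odds = (1/300)/(299/300) = 1/299.
Combined Bayes factor of the evidence already in hand = 1.3 × 8 × 1.6 = 16.64.
Odds after that evidence = (1/299) × 16.64 = 32/575.
Target odds = 0.995/0.005 = 199.
Need 2.4ⁿ ≥ 199 ÷ (32/575) = 3575.78125.
2.4⁹ ≈2641.81 falls short of 3575.78125 but 2.4¹⁰ ≈6340.34 reaches it, so n = 10.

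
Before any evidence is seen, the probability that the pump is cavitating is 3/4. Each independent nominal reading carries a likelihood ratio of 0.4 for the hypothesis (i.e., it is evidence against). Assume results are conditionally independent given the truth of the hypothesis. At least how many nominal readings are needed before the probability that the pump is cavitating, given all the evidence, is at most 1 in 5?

3

Prior odds = 0.75/0.25 = 3.
Likelihood ratio per nominal reading = 0.4.
Target odds: 0.2 ÷ 0.8 = 0.25.
Require 0.4ⁿ ≤ 0.25 ÷ 3 = 1/12.
0.4² = 0.16 is still above 1/12 but 0.4³ = 0.064 is at or below it, so n = 3.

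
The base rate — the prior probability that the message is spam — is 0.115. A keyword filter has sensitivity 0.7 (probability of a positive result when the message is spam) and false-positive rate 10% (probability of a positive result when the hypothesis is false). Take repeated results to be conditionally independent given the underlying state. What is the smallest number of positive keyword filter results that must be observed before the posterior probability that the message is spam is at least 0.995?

4

Prior odds: 0.115 ÷ 0.885 = 23/177.
Likelihood ratio of a positive result = 0.7/0.1 = 7.
Target odds: 0.995 ÷ 0.005 = 199.
Need (23/177) × 7ⁿ ≥ 199, i.e. 7ⁿ ≥ 35223/23.
7³ = 343 falls short of 35223/23 but 7⁴ = 2401 reaches it, so n = 4.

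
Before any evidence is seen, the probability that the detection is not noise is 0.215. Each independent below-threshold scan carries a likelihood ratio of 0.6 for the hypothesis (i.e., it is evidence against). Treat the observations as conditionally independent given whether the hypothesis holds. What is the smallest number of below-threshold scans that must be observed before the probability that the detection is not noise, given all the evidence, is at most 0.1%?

11

Prior odds = 0.215/0.785 = 43/157.
Likelihood ratio per below-threshold scan = 0.6.
Target odds: 0.001 ÷ 0.999 = 1/999.
Need (43/157) × 0.6ⁿ ≤ 1/999, i.e. 0.6ⁿ ≤ 157/42957.
0.6¹⁰ = 59049/9765625 is still above 157/42957 but 0.6¹¹ = 177147/48828125 is at or below it, so n = 11.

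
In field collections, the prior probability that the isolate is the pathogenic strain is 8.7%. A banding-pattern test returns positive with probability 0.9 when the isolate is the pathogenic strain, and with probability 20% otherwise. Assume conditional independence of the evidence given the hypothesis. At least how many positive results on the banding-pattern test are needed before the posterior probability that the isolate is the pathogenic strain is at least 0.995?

6

Prior odds: 0.087 ÷ 0.913 = 87/913.
Likelihood ratio of a positive result = 0.9/0.2 = 4.5.
Target posterior odds = 0.995/0.005 = 199.
Need (87/913) × 4.5ⁿ ≥ 199, i.e. 4.5ⁿ ≥ 181687/87.
4.5⁵ = 1845.28125 falls short of 181687/87 but 4.5⁶ = 8303.765625 reaches it, so n = 6.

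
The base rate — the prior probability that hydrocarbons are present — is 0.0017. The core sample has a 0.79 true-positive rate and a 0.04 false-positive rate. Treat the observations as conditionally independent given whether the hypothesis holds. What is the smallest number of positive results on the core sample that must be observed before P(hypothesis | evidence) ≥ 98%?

4

Prior odds = 0.0017/0.9983 = 17/9983.
Likelihood ratio of a positive result = 0.79/0.04 = 19.75.
Target posterior odds = 0.98/0.02 = 49.
Need (17/9983) × 19.75ⁿ ≥ 49, i.e. 19.75ⁿ ≥ 489167/17.
19.75³ = 7703.734375 falls short of 489167/17 but 19.75⁴ = 38950081/256 reaches it, so n = 4.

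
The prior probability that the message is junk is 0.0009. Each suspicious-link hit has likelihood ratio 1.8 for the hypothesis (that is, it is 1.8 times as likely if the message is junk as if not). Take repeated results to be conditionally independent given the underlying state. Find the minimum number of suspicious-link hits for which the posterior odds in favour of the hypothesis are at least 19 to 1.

17

Prior odds: 0.0009 ÷ 0.9991 = 9/9991.
Likelihood ratio per suspicious-link hit = 1.8.
Target odds = 19.
Need (9/9991) × 1.8ⁿ ≥ 19, i.e. 1.8ⁿ ≥ 189829/9.
1.8¹⁶ ≈12144 falls short of 189829/9 but 1.8¹⁷ ≈21859.1 reaches it, so n = 17.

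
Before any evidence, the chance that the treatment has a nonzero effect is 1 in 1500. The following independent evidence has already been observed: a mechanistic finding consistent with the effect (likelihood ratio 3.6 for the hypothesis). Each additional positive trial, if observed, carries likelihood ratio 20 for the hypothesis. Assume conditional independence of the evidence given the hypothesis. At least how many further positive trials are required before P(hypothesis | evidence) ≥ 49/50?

4

Prior odds = (1/1500)/(1499/1500) = 1/1499.
Bayes factor of the evidence already in hand = 3.6.
Odds after that evidence = (1/1499) × 3.6 = 18/7495.
Target odds = 0.98/0.02 = 49.
Need 20ⁿ ≥ 49 ÷ (18/7495) = 367255/18.
20³ = 8000 falls short of 367255/18 but 20⁴ = 160000 reaches it, so n = 4.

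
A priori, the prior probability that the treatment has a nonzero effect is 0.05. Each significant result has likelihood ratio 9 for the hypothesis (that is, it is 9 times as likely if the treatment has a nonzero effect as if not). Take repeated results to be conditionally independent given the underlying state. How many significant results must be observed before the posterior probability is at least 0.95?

Prior odds: 0.05 ÷ 0.95 = 1/19.
Likelihood ratio per significant result = 9.
Target odds: 0.95 ÷ 0.05 = 19.
Need (1/19) × 9ⁿ ≥ 19, i.e. 9ⁿ ≥ 361.
9² = 81 falls short of 361 but 9³ = 729 reaches it, so n = 3.

3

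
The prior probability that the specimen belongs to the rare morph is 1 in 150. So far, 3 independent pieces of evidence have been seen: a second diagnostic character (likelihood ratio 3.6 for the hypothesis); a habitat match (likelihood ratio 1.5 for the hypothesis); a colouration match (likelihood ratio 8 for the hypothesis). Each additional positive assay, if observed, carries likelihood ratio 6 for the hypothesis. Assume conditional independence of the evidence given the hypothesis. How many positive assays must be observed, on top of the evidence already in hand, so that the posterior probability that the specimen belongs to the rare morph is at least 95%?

3

Prior odds = (1/150)/(149/150) = 1/149.
Combined Bayes factor of the evidence already in hand = 3.6 × 1.5 × 8 = 43.2.
Odds after that evidence = (1/149) × 43.2 = 216/745.
Target odds = 0.95/0.05 = 19.
Need 6ⁿ ≥ 19 ÷ (216/745) = 14155/216.
6² = 36 falls short of 14155/216 but 6³ = 216 reaches it, so n = 3.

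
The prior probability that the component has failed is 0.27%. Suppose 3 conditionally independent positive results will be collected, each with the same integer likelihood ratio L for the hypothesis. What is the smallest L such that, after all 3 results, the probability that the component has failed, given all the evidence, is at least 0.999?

72

Prior odds = 0.0027/0.9973 = 27/9973.
Target odds = 0.999/0.001 = 999.
Need L³ ≥ 999 ÷ (27/9973) = 369001.
71³ = 357911 < 369001 ≤ 373248 = 72³, so L = 72.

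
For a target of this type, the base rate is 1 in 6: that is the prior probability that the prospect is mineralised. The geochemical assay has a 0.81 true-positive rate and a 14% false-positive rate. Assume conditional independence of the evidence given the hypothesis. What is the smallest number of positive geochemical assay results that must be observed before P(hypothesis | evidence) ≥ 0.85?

Prior odds = (1/6)/(5/6) = 0.2.
Likelihood ratio of a positive result = 0.81/0.14 = 81/14.
Target posterior odds = 0.85/0.15 = 17/3.
Require (81/14)ⁿ ≥ 17/3 ÷ 0.2 = 85/3.
(81/14)¹ = 81/14 falls short of 85/3 but (81/14)² = 6561/196 reaches it, so n = 2.

2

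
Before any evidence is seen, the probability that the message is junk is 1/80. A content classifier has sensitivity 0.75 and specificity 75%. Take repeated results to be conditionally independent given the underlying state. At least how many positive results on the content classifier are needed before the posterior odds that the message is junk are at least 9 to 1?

6

Prior odds = 0.0125/0.9875 = 1/79.
False-positive rate = 1 − 0.75 = 0.25; likelihood ratio of a positive = 0.75/0.25 = 3.
Target odds = 9.
Need (1/79) × 3ⁿ ≥ 9, i.e. 3ⁿ ≥ 711.
3⁵ = 243 falls short of 711 but 3⁶ = 729 reaches it, so n = 6.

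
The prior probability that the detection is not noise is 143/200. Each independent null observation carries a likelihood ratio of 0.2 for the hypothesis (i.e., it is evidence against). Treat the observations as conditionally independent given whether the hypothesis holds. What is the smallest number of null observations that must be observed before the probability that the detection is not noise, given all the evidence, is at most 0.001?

5

Prior odds = 0.715/0.285 = 143/57.
Likelihood ratio per null observation = 0.2.
Target posterior odds = 0.001/0.999 = 1/999.
Need (143/57) × 0.2ⁿ ≤ 1/999, i.e. 0.2ⁿ ≤ 19/47619.
0.2⁴ = 0.0016 is still above 19/47619 but 0.2⁵ = 0.00032 is at or below it, so n = 5.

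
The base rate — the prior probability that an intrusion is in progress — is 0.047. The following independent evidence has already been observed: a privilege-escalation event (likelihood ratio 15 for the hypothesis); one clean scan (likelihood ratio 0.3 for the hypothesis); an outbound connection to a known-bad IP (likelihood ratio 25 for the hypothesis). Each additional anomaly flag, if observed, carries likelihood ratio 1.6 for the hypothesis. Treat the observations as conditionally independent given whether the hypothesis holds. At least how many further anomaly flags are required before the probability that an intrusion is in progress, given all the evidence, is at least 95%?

3

Prior odds = 0.047/0.953 = 47/953.
Combined Bayes factor of the evidence already in hand = 15 × 0.3 × 25 = 112.5.
Odds after that evidence = (47/953) × 112.5 = 10575/1906.
Target odds = 0.95/0.05 = 19.
Need 1.6ⁿ ≥ 19 ÷ (10575/1906) = 36214/10575.
1.6² = 2.56 falls short of 36214/10575 but 1.6³ = 4.096 reaches it, so n = 3.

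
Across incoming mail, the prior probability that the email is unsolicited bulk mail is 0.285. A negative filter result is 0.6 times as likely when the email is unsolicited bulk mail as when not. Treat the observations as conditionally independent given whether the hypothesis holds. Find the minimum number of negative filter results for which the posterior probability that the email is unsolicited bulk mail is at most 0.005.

Prior odds = 0.285/0.715 = 57/143.
Likelihood ratio per negative filter result = 0.6.
Target odds: 0.005 ÷ 0.995 = 1/199.
Require 0.6ⁿ ≤ 1/199 ÷ (57/143) = 143/11343.
0.6⁸ = 6561/390625 is still above 143/11343 but 0.6⁹ = 19683/1953125 is at or below it, so n = 9.

9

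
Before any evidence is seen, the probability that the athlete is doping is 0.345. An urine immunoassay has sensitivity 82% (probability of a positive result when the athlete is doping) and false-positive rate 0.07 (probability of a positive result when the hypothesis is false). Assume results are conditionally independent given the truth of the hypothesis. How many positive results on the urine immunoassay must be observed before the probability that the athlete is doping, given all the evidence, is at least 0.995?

Prior odds: 0.345 ÷ 0.655 = 69/131.
Likelihood ratio of a positive result = 0.82/0.07 = 82/7.
Target posterior odds = 0.995/0.005 = 199.
Need (69/131) × (82/7)ⁿ ≥ 199, i.e. (82/7)ⁿ ≥ 26069/69.
(82/7)² = 6724/49 falls short of 26069/69 but (82/7)³ = 551368/343 reaches it, so n = 3.

3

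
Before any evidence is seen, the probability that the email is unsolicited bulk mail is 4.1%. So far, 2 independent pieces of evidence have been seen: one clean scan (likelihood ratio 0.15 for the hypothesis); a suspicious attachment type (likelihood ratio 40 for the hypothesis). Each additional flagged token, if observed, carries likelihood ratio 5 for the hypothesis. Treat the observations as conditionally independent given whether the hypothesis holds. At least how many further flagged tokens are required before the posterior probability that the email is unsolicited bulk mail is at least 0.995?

Prior odds = 0.041/0.959 = 41/959.
Combined Bayes factor of the evidence already in hand = 0.15 × 40 = 6.
Odds after that evidence = (41/959) × 6 = 246/959.
Target odds = 0.995/0.005 = 199.
Need 5ⁿ ≥ 199 ÷ (246/959) = 190841/246.
5⁴ = 625 falls short of 190841/246 but 5⁵ = 3125 reaches it, so n = 5.

5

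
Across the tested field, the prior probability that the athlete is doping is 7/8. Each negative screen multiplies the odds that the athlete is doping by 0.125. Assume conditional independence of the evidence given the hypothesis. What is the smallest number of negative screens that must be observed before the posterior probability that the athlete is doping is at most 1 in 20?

3

Prior odds: 0.875 ÷ 0.125 = 7.
Likelihood ratio per negative screen = 0.125.
Target odds: 0.05 ÷ 0.95 = 1/19.
Require 0.125ⁿ ≤ 1/19 ÷ 7 = 1/133.
0.125² = 0.015625 is still above 1/133 but 0.125³ = 0.001953125 is at or below it, so n = 3.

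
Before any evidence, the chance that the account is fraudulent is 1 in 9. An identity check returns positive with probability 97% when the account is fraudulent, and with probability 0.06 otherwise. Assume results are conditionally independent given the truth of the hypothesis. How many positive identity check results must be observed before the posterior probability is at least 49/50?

3

Prior odds = (1/9)/(8/9) = 0.125.
Likelihood ratio of a positive result = 0.97/0.06 = 97/6.
Target odds: 0.98 ÷ 0.02 = 49.
Need 0.125 × (97/6)ⁿ ≥ 49, i.e. (97/6)ⁿ ≥ 392.
(97/6)² = 9409/36 falls short of 392 but (97/6)³ = 912673/216 reaches it, so n = 3.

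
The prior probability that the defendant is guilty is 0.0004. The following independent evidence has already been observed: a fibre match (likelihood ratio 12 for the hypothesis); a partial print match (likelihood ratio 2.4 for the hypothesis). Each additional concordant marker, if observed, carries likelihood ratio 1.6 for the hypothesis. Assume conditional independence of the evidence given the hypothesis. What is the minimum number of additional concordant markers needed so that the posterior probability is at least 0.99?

Prior odds = 0.0004/0.9996 = 1/2499.
Combined Bayes factor of the evidence already in hand = 12 × 2.4 = 28.8.
Odds after that evidence = (1/2499) × 28.8 = 48/4165.
Target odds = 0.99/0.01 = 99.
Need 1.6ⁿ ≥ 99 ÷ (48/4165) = 8590.3125.
1.6¹⁹ ≈7555.79 falls short of 8590.3125 but 1.6²⁰ ≈12089.3 reaches it, so n = 20.

20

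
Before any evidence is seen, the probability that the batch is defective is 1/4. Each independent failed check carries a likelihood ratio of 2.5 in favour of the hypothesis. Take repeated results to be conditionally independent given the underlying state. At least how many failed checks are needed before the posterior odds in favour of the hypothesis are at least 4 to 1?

3

Prior odds: 0.25 ÷ 0.75 = 1/3.
Likelihood ratio per failed check = 2.5.
Target odds = 4.
Require 2.5ⁿ ≥ 4 ÷ (1/3) = 12.
2.5² = 6.25 falls short of 12 but 2.5³ = 15.625 reaches it, so n = 3.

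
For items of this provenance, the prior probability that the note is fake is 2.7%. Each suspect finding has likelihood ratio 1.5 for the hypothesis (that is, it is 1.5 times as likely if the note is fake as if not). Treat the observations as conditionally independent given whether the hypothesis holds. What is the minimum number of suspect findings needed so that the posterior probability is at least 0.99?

21

Prior odds = 0.027/0.973 = 27/973.
Likelihood ratio per suspect finding = 1.5.
Target odds: 0.99 ÷ 0.01 = 99.
Need (27/973) × 1.5ⁿ ≥ 99, i.e. 1.5ⁿ ≥ 10703/3.
1.5²⁰ ≈3325.26 falls short of 10703/3 but 1.5²¹ ≈4987.89 reaches it, so n = 21.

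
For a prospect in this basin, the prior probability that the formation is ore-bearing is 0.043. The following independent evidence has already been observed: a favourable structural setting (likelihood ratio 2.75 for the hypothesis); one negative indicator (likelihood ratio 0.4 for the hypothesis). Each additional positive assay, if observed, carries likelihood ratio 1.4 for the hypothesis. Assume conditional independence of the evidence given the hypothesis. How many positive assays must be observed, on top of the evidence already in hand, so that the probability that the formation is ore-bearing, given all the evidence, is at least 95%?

Prior odds = 0.043/0.957 = 43/957.
Combined Bayes factor of the evidence already in hand = 2.75 × 0.4 = 1.1.
Odds after that evidence = (43/957) × 1.1 = 43/870.
Target odds = 0.95/0.05 = 19.
Need 1.4ⁿ ≥ 19 ÷ (43/870) = 16530/43.
1.4¹⁷ ≈304.913 falls short of 16530/43 but 1.4¹⁸ ≈426.879 reaches it, so n = 18.

18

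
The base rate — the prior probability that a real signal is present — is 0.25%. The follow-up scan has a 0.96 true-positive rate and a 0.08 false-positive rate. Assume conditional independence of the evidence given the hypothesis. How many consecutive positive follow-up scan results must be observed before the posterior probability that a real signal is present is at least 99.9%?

Prior odds = 0.0025/0.9975 = 1/399.
Likelihood ratio of a positive result = 0.96/0.08 = 12.
Target posterior odds = 0.999/0.001 = 999.
Require 12ⁿ ≥ 999 ÷ (1/399) = 398601.
12⁵ = 248832 falls short of 398601 but 12⁶ = 2985984 reaches it, so n = 6.

6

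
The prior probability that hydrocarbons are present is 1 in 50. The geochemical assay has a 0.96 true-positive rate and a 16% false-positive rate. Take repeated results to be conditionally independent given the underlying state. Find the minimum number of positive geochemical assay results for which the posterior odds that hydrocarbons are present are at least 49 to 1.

5

Prior odds: 0.02 ÷ 0.98 = 1/49.
Likelihood ratio of a positive result = 0.96/0.16 = 6.
Target odds = 49.
Require 6ⁿ ≥ 49 ÷ (1/49) = 2401.
6⁴ = 1296 falls short of 2401 but 6⁵ = 7776 reaches it, so n = 5.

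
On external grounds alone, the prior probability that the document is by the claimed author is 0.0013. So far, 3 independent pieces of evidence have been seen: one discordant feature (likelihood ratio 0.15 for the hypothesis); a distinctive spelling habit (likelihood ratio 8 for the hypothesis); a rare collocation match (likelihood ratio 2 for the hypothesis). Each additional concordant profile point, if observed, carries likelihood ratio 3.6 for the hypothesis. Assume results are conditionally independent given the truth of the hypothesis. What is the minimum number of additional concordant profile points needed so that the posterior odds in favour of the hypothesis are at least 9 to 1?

7

Prior odds = 0.0013/0.9987 = 13/9987.
Combined Bayes factor of the evidence already in hand = 0.15 × 8 × 2 = 2.4.
Odds after that evidence = (13/9987) × 2.4 = 52/16645.
Target odds = 9.
Need 3.6ⁿ ≥ 9 ÷ (52/16645) = 149805/52.
3.6⁶ = 34012224/15625 falls short of 149805/52 but 3.6⁷ = 612220032/78125 reaches it, so n = 7.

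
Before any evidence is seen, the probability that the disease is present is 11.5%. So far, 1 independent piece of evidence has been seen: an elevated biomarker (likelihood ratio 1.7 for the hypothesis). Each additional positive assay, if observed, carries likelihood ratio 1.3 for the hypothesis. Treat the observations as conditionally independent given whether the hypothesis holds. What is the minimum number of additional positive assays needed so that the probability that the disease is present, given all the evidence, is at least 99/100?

24

Prior odds = 0.115/0.885 = 23/177.
Bayes factor of the evidence already in hand = 1.7.
Odds after that evidence = (23/177) × 1.7 = 391/1770.
Target odds = 0.99/0.01 = 99.
Need 1.3ⁿ ≥ 99 ÷ (391/1770) = 175230/391.
1.3²³ ≈417.539 falls short of 175230/391 but 1.3²⁴ ≈542.801 reaches it, so n = 24.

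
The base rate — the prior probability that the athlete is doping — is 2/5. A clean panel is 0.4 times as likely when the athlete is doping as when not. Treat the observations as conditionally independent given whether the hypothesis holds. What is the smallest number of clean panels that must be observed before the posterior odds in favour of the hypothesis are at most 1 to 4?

Prior odds = 0.4/0.6 = 2/3.
Likelihood ratio per clean panel = 0.4.
Target odds = 0.25.
Need (2/3) × 0.4ⁿ ≤ 0.25, i.e. 0.4ⁿ ≤ 0.375.
0.4¹ = 0.4 is still above 0.375 but 0.4² = 0.16 is at or below it, so n = 2.

2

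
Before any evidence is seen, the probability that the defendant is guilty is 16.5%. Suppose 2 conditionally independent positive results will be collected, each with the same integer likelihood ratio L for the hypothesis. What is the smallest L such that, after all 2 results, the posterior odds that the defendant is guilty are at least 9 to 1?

7

Prior odds = 0.165/0.835 = 33/167.
Target odds = 9.
Need L² ≥ 9 ÷ (33/167) = 501/11.
6² = 36 < 501/11 ≤ 49 = 7², so L = 7.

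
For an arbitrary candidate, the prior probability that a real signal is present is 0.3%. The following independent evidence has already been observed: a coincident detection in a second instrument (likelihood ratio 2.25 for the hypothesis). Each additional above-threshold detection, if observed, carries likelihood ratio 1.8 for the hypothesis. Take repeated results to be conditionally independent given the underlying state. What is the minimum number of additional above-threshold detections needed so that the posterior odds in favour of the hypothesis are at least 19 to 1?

14

Prior odds = 0.003/0.997 = 3/997.
Bayes factor of the evidence already in hand = 2.25.
Odds after that evidence = (3/997) × 2.25 = 27/3988.
Target odds = 19.
Need 1.8ⁿ ≥ 19 ÷ (27/3988) = 75772/27.
1.8¹³ ≈2082.3 falls short of 75772/27 but 1.8¹⁴ ≈3748.13 reaches it, so n = 14.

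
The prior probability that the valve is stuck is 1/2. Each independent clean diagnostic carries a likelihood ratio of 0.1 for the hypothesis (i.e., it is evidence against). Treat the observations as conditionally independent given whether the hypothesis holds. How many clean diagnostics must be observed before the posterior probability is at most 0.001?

3

Prior odds: 0.5 ÷ 0.5 = 1.
Likelihood ratio per clean diagnostic = 0.1.
Target odds: 0.001 ÷ 0.999 = 1/999.
Need 1 × 0.1ⁿ ≤ 1/999, i.e. 0.1ⁿ ≤ 1/999.
0.1² = 0.01 is still above 1/999 but 0.1³ = 0.001 is at or below it, so n = 3.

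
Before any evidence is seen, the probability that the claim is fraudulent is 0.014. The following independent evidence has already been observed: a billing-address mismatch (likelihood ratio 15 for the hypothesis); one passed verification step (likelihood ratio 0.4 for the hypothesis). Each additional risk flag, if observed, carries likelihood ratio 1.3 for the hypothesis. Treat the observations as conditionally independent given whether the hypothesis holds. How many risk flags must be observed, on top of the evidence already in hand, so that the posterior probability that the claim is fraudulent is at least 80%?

Prior odds = 0.014/0.986 = 7/493.
Combined Bayes factor of the evidence already in hand = 15 × 0.4 = 6.
Odds after that evidence = (7/493) × 6 = 42/493.
Target odds = 0.8/0.2 = 4.
Need 1.3ⁿ ≥ 4 ÷ (42/493) = 986/21.
1.3¹⁴ ≈39.3738 falls short of 986/21 but 1.3¹⁵ ≈51.1859 reaches it, so n = 15.

15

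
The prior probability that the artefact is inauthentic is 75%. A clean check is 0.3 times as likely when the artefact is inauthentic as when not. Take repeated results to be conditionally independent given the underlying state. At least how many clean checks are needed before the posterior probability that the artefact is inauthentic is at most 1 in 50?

Prior odds: 0.75 ÷ 0.25 = 3.
Likelihood ratio per clean check = 0.3.
Target odds: 0.02 ÷ 0.98 = 1/49.
Need 3 × 0.3ⁿ ≤ 1/49, i.e. 0.3ⁿ ≤ 1/147.
0.3⁴ = 0.0081 is still above 1/147 but 0.3⁵ = 243/100000 is at or below it, so n = 5.

5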